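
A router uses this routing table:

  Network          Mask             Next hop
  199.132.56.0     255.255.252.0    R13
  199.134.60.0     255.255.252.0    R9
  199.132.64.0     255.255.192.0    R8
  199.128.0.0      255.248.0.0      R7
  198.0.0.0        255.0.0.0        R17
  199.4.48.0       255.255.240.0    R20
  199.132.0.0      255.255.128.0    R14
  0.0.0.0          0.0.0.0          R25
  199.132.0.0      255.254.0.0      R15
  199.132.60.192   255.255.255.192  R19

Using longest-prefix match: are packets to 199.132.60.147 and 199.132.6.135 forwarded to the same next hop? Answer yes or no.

199.132.60.147: longest match 199.132.0.0/17 -> R14
199.132.6.135: longest match 199.132.0.0/17 -> R14

yes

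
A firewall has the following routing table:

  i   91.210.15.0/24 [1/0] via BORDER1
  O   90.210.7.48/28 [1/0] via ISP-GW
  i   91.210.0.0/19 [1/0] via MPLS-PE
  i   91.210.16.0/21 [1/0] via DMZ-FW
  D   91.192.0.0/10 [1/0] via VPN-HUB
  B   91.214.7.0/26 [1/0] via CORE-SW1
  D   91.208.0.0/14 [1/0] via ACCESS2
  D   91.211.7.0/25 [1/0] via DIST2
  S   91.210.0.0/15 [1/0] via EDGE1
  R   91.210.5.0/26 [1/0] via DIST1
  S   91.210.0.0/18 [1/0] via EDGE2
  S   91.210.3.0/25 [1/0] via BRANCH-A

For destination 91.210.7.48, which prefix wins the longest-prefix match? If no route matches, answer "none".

91.210.0.0/19

Entries matching 91.210.7.48:
  91.192.0.0/10 (91.192.0.0 - 91.255.255.255)
  91.208.0.0/14 (91.208.0.0 - 91.211.255.255)
  91.210.0.0/15 (91.210.0.0 - 91.211.255.255)
  91.210.0.0/18 (91.210.0.0 - 91.210.63.255)
  91.210.0.0/19 (91.210.0.0 - 91.210.31.255)
Most specific is 91.210.0.0/19.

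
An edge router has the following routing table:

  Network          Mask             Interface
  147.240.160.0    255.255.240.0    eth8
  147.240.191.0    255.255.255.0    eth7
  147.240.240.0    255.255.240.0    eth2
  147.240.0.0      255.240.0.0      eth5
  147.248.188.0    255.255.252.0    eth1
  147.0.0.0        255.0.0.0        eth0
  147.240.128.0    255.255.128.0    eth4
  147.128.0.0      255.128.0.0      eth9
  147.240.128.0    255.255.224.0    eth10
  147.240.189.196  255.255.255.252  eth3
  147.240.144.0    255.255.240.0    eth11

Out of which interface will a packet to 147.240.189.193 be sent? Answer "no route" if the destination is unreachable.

eth4

Routes whose prefix contains 147.240.189.193:
  147.0.0.0/8 (147.0.0.0 - 147.255.255.255) -> eth0
  147.128.0.0/9 (147.128.0.0 - 147.255.255.255) -> eth9
  147.240.0.0/12 (147.240.0.0 - 147.255.255.255) -> eth5
  147.240.128.0/17 (147.240.128.0 - 147.240.255.255) -> eth4
More-specific entries that do NOT match:
  147.240.189.196/30 (147.240.189.196 - 147.240.189.199) does not contain 147.240.189.193
  147.240.191.0/24 (147.240.191.0 - 147.240.191.255) does not contain 147.240.189.193
  147.248.188.0/22 (147.248.188.0 - 147.248.191.255) does not contain 147.240.189.193
  147.240.160.0/20 (147.240.160.0 - 147.240.175.255) does not contain 147.240.189.193
  147.240.240.0/20 (147.240.240.0 - 147.240.255.255) does not contain 147.240.189.193
  147.240.144.0/20 (147.240.144.0 - 147.240.159.255) does not contain 147.240.189.193
  147.240.128.0/19 (147.240.128.0 - 147.240.159.255) does not contain 147.240.189.193
Longest matching prefix is /17 -> interface eth4.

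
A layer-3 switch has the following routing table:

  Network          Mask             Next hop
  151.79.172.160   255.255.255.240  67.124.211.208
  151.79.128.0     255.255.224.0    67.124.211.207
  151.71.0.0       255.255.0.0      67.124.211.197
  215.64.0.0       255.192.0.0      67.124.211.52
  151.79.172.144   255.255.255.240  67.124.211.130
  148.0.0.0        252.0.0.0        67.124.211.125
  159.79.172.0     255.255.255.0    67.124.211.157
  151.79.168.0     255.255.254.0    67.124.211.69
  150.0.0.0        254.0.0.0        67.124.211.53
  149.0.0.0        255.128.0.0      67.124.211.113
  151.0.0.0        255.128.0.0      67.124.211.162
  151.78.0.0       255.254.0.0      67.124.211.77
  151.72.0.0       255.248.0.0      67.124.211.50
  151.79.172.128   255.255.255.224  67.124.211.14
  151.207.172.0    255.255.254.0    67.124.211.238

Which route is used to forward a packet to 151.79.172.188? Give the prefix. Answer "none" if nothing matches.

151.78.0.0/15

Entries matching 151.79.172.188:
  148.0.0.0/6 (148.0.0.0 - 151.255.255.255)
  150.0.0.0/7 (150.0.0.0 - 151.255.255.255)
  151.0.0.0/9 (151.0.0.0 - 151.127.255.255)
  151.72.0.0/13 (151.72.0.0 - 151.79.255.255)
  151.78.0.0/15 (151.78.0.0 - 151.79.255.255)
Most specific is 151.78.0.0/15.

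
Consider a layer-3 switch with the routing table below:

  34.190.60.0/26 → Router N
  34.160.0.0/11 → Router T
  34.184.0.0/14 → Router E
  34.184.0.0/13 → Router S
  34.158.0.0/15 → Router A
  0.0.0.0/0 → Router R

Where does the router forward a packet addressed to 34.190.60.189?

Router S

Routes whose prefix contains 34.190.60.189:
  0.0.0.0/0 (default, matches everything) -> Router R
  34.160.0.0/11 (34.160.0.0 - 34.191.255.255) -> Router T
  34.184.0.0/13 (34.184.0.0 - 34.191.255.255) -> Router S
More-specific entries that do NOT match:
  34.190.60.0/26 (34.190.60.0 - 34.190.60.63) does not contain 34.190.60.189
  34.158.0.0/15 (34.158.0.0 - 34.159.255.255) does not contain 34.190.60.189
  34.184.0.0/14 (34.184.0.0 - 34.187.255.255) does not contain 34.190.60.189
Longest matching prefix is /13 -> next hop Router S.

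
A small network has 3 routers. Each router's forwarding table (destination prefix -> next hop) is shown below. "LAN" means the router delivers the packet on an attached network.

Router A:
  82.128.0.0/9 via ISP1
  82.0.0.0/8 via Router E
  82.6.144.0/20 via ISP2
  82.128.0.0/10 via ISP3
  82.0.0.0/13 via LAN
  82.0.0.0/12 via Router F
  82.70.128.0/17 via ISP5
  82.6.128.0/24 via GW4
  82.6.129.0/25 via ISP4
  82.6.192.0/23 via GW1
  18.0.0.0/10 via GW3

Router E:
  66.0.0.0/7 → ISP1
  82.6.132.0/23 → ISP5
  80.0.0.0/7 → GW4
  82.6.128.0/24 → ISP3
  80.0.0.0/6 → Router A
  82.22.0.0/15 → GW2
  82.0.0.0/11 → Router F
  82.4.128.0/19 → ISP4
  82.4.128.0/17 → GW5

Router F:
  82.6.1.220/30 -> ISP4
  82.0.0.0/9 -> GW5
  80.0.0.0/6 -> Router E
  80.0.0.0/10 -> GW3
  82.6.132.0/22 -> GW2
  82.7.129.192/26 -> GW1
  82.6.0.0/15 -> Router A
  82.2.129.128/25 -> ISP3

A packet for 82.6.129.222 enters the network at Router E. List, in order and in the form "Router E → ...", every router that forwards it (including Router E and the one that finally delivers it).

At Router E: longest match for 82.6.129.222 is 82.0.0.0/11 -> Router F
At Router F: longest match for 82.6.129.222 is 82.6.0.0/15 -> Router A
At Router A: longest match for 82.6.129.222 is 82.0.0.0/13 -> LAN

Router E → Router F → Router A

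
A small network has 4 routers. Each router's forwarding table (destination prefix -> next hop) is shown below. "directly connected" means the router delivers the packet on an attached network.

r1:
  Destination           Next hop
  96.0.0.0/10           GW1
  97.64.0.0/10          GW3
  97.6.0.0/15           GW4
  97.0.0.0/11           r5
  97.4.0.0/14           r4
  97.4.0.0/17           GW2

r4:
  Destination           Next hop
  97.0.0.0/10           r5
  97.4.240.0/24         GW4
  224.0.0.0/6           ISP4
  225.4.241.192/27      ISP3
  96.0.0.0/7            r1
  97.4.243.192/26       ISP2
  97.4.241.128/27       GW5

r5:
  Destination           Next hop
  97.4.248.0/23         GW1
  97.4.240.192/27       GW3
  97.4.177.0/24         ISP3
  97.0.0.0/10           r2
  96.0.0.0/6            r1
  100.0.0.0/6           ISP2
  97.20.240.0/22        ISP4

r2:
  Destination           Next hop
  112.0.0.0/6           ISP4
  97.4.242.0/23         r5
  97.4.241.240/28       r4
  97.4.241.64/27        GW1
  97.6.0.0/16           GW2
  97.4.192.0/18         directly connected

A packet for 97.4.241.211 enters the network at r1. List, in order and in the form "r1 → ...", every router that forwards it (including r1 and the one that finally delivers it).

At r1: longest match for 97.4.241.211 is 97.4.0.0/14 -> r4
At r4: longest match for 97.4.241.211 is 97.0.0.0/10 -> r5
At r5: longest match for 97.4.241.211 is 97.0.0.0/10 -> r2
At r2: longest match for 97.4.241.211 is 97.4.192.0/18 -> directly connected

r1 → r4 → r5 → r2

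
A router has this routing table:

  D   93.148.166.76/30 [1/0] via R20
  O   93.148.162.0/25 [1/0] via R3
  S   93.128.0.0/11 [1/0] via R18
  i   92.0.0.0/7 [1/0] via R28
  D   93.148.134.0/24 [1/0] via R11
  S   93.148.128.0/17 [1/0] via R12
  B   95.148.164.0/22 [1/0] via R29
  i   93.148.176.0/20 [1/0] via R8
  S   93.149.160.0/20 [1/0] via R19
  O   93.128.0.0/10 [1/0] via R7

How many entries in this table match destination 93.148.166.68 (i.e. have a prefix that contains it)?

4

Prefixes containing 93.148.166.68:
  92.0.0.0/7 (92.0.0.0 - 93.255.255.255)
  93.128.0.0/10 (93.128.0.0 - 93.191.255.255)
  93.128.0.0/11 (93.128.0.0 - 93.159.255.255)
  93.148.128.0/17 (93.148.128.0 - 93.148.255.255)
Total matching entries: 4.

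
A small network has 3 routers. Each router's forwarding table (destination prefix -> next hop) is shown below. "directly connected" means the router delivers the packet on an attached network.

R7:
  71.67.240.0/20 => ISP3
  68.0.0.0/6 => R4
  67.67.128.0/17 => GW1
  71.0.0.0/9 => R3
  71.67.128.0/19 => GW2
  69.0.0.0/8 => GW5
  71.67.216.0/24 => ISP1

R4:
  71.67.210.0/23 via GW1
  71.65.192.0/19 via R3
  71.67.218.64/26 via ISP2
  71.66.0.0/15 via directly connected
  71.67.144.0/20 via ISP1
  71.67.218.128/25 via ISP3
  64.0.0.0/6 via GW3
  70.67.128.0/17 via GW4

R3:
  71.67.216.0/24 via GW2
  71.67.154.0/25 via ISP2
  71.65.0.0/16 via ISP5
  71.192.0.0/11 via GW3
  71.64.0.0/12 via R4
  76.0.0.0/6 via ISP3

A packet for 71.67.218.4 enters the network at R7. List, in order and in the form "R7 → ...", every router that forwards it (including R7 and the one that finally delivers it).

R7 → R3 → R4

At R7: longest match for 71.67.218.4 is 71.0.0.0/9 -> R3
At R3: longest match for 71.67.218.4 is 71.64.0.0/12 -> R4
At R4: longest match for 71.67.218.4 is 71.66.0.0/15 -> directly connected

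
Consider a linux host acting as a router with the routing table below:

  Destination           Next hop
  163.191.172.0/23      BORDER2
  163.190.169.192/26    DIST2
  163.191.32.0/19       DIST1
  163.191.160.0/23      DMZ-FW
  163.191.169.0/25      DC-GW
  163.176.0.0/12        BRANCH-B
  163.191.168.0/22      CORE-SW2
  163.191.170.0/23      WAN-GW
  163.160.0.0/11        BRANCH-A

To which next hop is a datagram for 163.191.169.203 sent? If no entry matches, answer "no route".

Routes whose prefix contains 163.191.169.203:
  163.160.0.0/11 (163.160.0.0 - 163.191.255.255) -> BRANCH-A
  163.176.0.0/12 (163.176.0.0 - 163.191.255.255) -> BRANCH-B
  163.191.168.0/22 (163.191.168.0 - 163.191.171.255) -> CORE-SW2
More-specific entries that do NOT match:
  163.190.169.192/26 (163.190.169.192 - 163.190.169.255) does not contain 163.191.169.203
  163.191.169.0/25 (163.191.169.0 - 163.191.169.127) does not contain 163.191.169.203
  163.191.172.0/23 (163.191.172.0 - 163.191.173.255) does not contain 163.191.169.203
  163.191.160.0/23 (163.191.160.0 - 163.191.161.255) does not contain 163.191.169.203
  163.191.170.0/23 (163.191.170.0 - 163.191.171.255) does not contain 163.191.169.203
Longest matching prefix is /22 -> next hop CORE-SW2.

CORE-SW2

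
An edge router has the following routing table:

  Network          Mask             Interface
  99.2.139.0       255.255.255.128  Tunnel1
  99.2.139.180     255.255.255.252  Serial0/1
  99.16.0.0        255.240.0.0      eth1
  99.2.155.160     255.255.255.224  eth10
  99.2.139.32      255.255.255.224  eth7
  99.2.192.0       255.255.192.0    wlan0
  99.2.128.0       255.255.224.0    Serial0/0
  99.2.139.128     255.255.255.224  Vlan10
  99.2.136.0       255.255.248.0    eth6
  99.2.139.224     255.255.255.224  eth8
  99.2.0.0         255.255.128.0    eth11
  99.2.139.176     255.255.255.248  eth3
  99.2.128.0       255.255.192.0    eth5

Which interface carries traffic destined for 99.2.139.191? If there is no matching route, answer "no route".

Routes whose prefix contains 99.2.139.191:
  99.2.128.0/18 (99.2.128.0 - 99.2.191.255) -> eth5
  99.2.128.0/19 (99.2.128.0 - 99.2.159.255) -> Serial0/0
  99.2.136.0/21 (99.2.136.0 - 99.2.143.255) -> eth6
More-specific entries that do NOT match:
  99.2.139.180/30 (99.2.139.180 - 99.2.139.183) does not contain 99.2.139.191
  99.2.139.176/29 (99.2.139.176 - 99.2.139.183) does not contain 99.2.139.191
  99.2.155.160/27 (99.2.155.160 - 99.2.155.191) does not contain 99.2.139.191
  99.2.139.32/27 (99.2.139.32 - 99.2.139.63) does not contain 99.2.139.191
  99.2.139.128/27 (99.2.139.128 - 99.2.139.159) does not contain 99.2.139.191
  99.2.139.224/27 (99.2.139.224 - 99.2.139.255) does not contain 99.2.139.191
  99.2.139.0/25 (99.2.139.0 - 99.2.139.127) does not contain 99.2.139.191
Longest matching prefix is /21 -> interface eth6.

eth6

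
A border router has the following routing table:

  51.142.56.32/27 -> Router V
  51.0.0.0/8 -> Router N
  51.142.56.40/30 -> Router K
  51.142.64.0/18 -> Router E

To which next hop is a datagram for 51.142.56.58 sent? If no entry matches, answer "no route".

Routes whose prefix contains 51.142.56.58:
  51.0.0.0/8 (51.0.0.0 - 51.255.255.255) -> Router N
  51.142.56.32/27 (51.142.56.32 - 51.142.56.63) -> Router V
More-specific entries that do NOT match:
  51.142.56.40/30 (51.142.56.40 - 51.142.56.43) does not contain 51.142.56.58
Longest matching prefix is /27 -> next hop Router V.

Router V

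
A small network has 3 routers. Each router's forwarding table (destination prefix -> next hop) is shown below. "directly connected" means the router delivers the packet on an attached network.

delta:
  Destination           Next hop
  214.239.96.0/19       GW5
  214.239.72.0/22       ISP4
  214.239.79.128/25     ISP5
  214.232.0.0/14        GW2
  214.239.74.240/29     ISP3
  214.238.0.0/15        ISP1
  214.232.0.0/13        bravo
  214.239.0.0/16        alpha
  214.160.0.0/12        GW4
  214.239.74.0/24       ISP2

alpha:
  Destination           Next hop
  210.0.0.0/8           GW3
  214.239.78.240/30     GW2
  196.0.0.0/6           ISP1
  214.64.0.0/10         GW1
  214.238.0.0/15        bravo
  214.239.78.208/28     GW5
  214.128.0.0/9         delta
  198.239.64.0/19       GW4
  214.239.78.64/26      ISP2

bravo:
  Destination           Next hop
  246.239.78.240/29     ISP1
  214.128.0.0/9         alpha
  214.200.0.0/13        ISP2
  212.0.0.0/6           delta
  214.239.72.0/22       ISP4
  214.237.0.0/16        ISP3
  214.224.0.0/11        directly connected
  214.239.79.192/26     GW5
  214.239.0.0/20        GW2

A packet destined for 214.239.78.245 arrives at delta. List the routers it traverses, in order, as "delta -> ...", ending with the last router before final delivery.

delta -> alpha -> bravo

At delta: longest match for 214.239.78.245 is 214.239.0.0/16 -> alpha
At alpha: longest match for 214.239.78.245 is 214.238.0.0/15 -> bravo
At bravo: longest match for 214.239.78.245 is 214.224.0.0/11 -> directly connected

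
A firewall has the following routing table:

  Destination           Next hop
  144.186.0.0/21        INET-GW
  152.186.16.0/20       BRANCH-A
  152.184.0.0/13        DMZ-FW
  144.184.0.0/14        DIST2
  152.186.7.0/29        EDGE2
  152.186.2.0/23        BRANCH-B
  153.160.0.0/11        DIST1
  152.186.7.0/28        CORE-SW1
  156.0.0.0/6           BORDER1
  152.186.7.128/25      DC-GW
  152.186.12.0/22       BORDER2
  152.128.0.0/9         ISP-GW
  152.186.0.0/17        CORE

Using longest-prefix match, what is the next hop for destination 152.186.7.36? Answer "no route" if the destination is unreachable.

CORE

Routes whose prefix contains 152.186.7.36:
  152.128.0.0/9 (152.128.0.0 - 152.255.255.255) -> ISP-GW
  152.184.0.0/13 (152.184.0.0 - 152.191.255.255) -> DMZ-FW
  152.186.0.0/17 (152.186.0.0 - 152.186.127.255) -> CORE
More-specific entries that do NOT match:
  152.186.7.0/29 (152.186.7.0 - 152.186.7.7) does not contain 152.186.7.36
  152.186.7.0/28 (152.186.7.0 - 152.186.7.15) does not contain 152.186.7.36
  152.186.7.128/25 (152.186.7.128 - 152.186.7.255) does not contain 152.186.7.36
  152.186.2.0/23 (152.186.2.0 - 152.186.3.255) does not contain 152.186.7.36
  152.186.12.0/22 (152.186.12.0 - 152.186.15.255) does not contain 152.186.7.36
  144.186.0.0/21 (144.186.0.0 - 144.186.7.255) does not contain 152.186.7.36
  152.186.16.0/20 (152.186.16.0 - 152.186.31.255) does not contain 152.186.7.36
Longest matching prefix is /17 -> next hop CORE.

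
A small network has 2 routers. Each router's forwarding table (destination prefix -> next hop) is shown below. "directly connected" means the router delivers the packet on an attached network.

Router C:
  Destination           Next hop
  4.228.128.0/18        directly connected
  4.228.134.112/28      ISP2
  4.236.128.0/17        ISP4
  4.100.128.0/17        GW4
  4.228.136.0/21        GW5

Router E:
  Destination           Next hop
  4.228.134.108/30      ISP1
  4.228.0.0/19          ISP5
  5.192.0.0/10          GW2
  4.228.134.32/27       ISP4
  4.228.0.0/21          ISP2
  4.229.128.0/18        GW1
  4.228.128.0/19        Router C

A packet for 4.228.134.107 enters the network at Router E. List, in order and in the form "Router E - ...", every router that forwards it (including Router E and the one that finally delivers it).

At Router E: longest match for 4.228.134.107 is 4.228.128.0/19 -> Router C
At Router C: longest match for 4.228.134.107 is 4.228.128.0/18 -> directly connected

Router E - Router C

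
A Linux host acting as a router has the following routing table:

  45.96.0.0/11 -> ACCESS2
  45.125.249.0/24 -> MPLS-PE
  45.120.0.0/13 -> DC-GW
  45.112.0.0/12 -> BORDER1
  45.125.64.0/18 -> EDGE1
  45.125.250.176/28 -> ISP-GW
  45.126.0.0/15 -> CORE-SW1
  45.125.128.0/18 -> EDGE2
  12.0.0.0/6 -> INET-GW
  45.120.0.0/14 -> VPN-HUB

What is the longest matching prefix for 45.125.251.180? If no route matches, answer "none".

Entries matching 45.125.251.180:
  45.96.0.0/11 (45.96.0.0 - 45.127.255.255)
  45.112.0.0/12 (45.112.0.0 - 45.127.255.255)
  45.120.0.0/13 (45.120.0.0 - 45.127.255.255)
Most specific is 45.120.0.0/13.

45.120.0.0/13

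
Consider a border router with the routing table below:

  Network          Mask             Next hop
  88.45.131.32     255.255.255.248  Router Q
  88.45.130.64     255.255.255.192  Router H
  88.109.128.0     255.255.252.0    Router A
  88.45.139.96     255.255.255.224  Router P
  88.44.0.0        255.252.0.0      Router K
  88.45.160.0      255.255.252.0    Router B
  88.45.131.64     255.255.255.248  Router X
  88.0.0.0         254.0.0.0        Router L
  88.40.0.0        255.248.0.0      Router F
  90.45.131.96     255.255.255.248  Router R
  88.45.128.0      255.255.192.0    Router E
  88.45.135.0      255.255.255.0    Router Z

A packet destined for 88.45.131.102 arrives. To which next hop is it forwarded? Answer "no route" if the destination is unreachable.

Router E

Routes whose prefix contains 88.45.131.102:
  88.0.0.0/7 (88.0.0.0 - 89.255.255.255) -> Router L
  88.40.0.0/13 (88.40.0.0 - 88.47.255.255) -> Router F
  88.44.0.0/14 (88.44.0.0 - 88.47.255.255) -> Router K
  88.45.128.0/18 (88.45.128.0 - 88.45.191.255) -> Router E
More-specific entries that do NOT match:
  88.45.131.32/29 (88.45.131.32 - 88.45.131.39) does not contain 88.45.131.102
  88.45.131.64/29 (88.45.131.64 - 88.45.131.71) does not contain 88.45.131.102
  90.45.131.96/29 (90.45.131.96 - 90.45.131.103) does not contain 88.45.131.102
  88.45.139.96/27 (88.45.139.96 - 88.45.139.127) does not contain 88.45.131.102
  88.45.130.64/26 (88.45.130.64 - 88.45.130.127) does not contain 88.45.131.102
  88.45.135.0/24 (88.45.135.0 - 88.45.135.255) does not contain 88.45.131.102
  88.109.128.0/22 (88.109.128.0 - 88.109.131.255) does not contain 88.45.131.102
  88.45.160.0/22 (88.45.160.0 - 88.45.163.255) does not contain 88.45.131.102
Longest matching prefix is /18 -> next hop Router E.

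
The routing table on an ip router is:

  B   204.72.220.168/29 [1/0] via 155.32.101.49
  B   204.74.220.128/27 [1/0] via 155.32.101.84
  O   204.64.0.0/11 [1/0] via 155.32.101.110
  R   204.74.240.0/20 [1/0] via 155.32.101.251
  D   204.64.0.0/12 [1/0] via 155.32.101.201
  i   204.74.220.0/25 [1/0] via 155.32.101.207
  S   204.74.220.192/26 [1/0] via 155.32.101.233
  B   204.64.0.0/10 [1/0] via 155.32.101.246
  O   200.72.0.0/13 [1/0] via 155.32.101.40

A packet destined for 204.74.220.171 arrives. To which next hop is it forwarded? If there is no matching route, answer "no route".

Routes whose prefix contains 204.74.220.171:
  204.64.0.0/10 (204.64.0.0 - 204.127.255.255) -> 155.32.101.246
  204.64.0.0/11 (204.64.0.0 - 204.95.255.255) -> 155.32.101.110
  204.64.0.0/12 (204.64.0.0 - 204.79.255.255) -> 155.32.101.201
More-specific entries that do NOT match:
  204.72.220.168/29 (204.72.220.168 - 204.72.220.175) does not contain 204.74.220.171
  204.74.220.128/27 (204.74.220.128 - 204.74.220.159) does not contain 204.74.220.171
  204.74.220.192/26 (204.74.220.192 - 204.74.220.255) does not contain 204.74.220.171
  204.74.220.0/25 (204.74.220.0 - 204.74.220.127) does not contain 204.74.220.171
  204.74.240.0/20 (204.74.240.0 - 204.74.255.255) does not contain 204.74.220.171
  200.72.0.0/13 (200.72.0.0 - 200.79.255.255) does not contain 204.74.220.171
Longest matching prefix is /12 -> next hop 155.32.101.201.

155.32.101.201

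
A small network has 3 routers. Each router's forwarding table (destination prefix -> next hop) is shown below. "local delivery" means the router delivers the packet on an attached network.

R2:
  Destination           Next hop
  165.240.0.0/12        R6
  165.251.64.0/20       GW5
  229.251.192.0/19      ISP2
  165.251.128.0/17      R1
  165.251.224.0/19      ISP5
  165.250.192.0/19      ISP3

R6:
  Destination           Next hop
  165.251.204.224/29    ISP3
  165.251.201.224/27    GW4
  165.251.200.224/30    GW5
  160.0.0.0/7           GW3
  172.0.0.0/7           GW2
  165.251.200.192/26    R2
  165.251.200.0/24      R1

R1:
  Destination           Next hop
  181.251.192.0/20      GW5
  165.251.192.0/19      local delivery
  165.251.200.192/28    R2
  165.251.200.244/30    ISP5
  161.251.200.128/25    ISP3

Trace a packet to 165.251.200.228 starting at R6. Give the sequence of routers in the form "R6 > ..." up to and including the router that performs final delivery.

R6 > R2 > R1

At R6: longest match for 165.251.200.228 is 165.251.200.192/26 -> R2
At R2: longest match for 165.251.200.228 is 165.251.128.0/17 -> R1
At R1: longest match for 165.251.200.228 is 165.251.192.0/19 -> local delivery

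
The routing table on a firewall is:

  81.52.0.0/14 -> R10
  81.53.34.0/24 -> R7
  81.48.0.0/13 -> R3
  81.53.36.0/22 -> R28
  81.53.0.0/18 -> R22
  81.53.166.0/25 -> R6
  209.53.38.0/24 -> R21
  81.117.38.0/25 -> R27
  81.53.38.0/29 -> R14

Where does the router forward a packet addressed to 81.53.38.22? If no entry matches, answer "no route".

Routes whose prefix contains 81.53.38.22:
  81.48.0.0/13 (81.48.0.0 - 81.55.255.255) -> R3
  81.52.0.0/14 (81.52.0.0 - 81.55.255.255) -> R10
  81.53.0.0/18 (81.53.0.0 - 81.53.63.255) -> R22
  81.53.36.0/22 (81.53.36.0 - 81.53.39.255) -> R28
More-specific entries that do NOT match:
  81.53.38.0/29 (81.53.38.0 - 81.53.38.7) does not contain 81.53.38.22
  81.53.166.0/25 (81.53.166.0 - 81.53.166.127) does not contain 81.53.38.22
  81.117.38.0/25 (81.117.38.0 - 81.117.38.127) does not contain 81.53.38.22
  81.53.34.0/24 (81.53.34.0 - 81.53.34.255) does not contain 81.53.38.22
  209.53.38.0/24 (209.53.38.0 - 209.53.38.255) does not contain 81.53.38.22
Longest matching prefix is /22 -> next hop R28.

R28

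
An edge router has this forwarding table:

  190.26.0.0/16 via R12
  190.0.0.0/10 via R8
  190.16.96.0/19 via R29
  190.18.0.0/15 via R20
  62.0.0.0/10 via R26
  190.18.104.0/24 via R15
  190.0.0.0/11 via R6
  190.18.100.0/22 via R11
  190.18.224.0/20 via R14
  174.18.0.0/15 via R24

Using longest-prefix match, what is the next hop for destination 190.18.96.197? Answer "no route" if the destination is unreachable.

Routes whose prefix contains 190.18.96.197:
  190.0.0.0/10 (190.0.0.0 - 190.63.255.255) -> R8
  190.0.0.0/11 (190.0.0.0 - 190.31.255.255) -> R6
  190.18.0.0/15 (190.18.0.0 - 190.19.255.255) -> R20
More-specific entries that do NOT match:
  190.18.104.0/24 (190.18.104.0 - 190.18.104.255) does not contain 190.18.96.197
  190.18.100.0/22 (190.18.100.0 - 190.18.103.255) does not contain 190.18.96.197
  190.18.224.0/20 (190.18.224.0 - 190.18.239.255) does not contain 190.18.96.197
  190.16.96.0/19 (190.16.96.0 - 190.16.127.255) does not contain 190.18.96.197
  190.26.0.0/16 (190.26.0.0 - 190.26.255.255) does not contain 190.18.96.197
Longest matching prefix is /15 -> next hop R20.

R20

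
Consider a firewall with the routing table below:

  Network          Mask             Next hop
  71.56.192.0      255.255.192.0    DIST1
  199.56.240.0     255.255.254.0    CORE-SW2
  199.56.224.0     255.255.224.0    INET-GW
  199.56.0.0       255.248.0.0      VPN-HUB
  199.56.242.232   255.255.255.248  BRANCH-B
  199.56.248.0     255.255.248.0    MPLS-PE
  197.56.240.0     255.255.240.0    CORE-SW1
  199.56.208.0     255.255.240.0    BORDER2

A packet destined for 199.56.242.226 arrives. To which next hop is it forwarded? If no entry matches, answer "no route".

Routes whose prefix contains 199.56.242.226:
  199.56.0.0/13 (199.56.0.0 - 199.63.255.255) -> VPN-HUB
  199.56.224.0/19 (199.56.224.0 - 199.56.255.255) -> INET-GW
More-specific entries that do NOT match:
  199.56.242.232/29 (199.56.242.232 - 199.56.242.239) does not contain 199.56.242.226
  199.56.240.0/23 (199.56.240.0 - 199.56.241.255) does not contain 199.56.242.226
  199.56.248.0/21 (199.56.248.0 - 199.56.255.255) does not contain 199.56.242.226
  197.56.240.0/20 (197.56.240.0 - 197.56.255.255) does not contain 199.56.242.226
  199.56.208.0/20 (199.56.208.0 - 199.56.223.255) does not contain 199.56.242.226
Longest matching prefix is /19 -> next hop INET-GW.

INET-GW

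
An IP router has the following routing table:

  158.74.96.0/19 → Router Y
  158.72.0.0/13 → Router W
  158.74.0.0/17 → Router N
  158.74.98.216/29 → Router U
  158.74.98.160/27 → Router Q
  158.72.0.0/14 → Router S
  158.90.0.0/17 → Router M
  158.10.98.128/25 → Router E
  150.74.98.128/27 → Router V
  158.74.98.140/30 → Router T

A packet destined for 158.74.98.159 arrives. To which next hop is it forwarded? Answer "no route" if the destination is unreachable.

Router Y

Routes whose prefix contains 158.74.98.159:
  158.72.0.0/13 (158.72.0.0 - 158.79.255.255) -> Router W
  158.72.0.0/14 (158.72.0.0 - 158.75.255.255) -> Router S
  158.74.0.0/17 (158.74.0.0 - 158.74.127.255) -> Router N
  158.74.96.0/19 (158.74.96.0 - 158.74.127.255) -> Router Y
More-specific entries that do NOT match:
  158.74.98.140/30 (158.74.98.140 - 158.74.98.143) does not contain 158.74.98.159
  158.74.98.216/29 (158.74.98.216 - 158.74.98.223) does not contain 158.74.98.159
  158.74.98.160/27 (158.74.98.160 - 158.74.98.191) does not contain 158.74.98.159
  150.74.98.128/27 (150.74.98.128 - 150.74.98.159) does not contain 158.74.98.159
  158.10.98.128/25 (158.10.98.128 - 158.10.98.255) does not contain 158.74.98.159
Longest matching prefix is /19 -> next hop Router Y.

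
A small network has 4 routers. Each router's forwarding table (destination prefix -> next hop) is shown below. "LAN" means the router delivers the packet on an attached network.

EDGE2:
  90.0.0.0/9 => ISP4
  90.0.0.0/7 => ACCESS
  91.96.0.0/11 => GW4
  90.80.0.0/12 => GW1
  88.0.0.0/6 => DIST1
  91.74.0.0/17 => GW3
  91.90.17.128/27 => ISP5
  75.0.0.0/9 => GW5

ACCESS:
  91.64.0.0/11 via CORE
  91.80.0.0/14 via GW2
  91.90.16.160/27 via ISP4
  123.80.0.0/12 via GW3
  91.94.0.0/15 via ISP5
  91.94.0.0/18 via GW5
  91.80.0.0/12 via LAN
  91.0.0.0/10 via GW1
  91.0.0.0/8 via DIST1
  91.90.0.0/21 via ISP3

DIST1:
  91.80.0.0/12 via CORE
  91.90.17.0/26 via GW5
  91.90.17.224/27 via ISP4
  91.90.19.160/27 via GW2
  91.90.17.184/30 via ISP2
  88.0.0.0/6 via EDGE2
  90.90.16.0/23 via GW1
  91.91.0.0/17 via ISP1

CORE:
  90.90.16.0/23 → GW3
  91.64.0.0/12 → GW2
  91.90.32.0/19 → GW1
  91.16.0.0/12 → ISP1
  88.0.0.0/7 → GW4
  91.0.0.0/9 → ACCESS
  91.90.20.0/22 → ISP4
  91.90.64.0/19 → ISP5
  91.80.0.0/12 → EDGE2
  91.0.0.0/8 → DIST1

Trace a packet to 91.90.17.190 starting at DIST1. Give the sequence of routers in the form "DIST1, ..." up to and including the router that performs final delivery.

DIST1, CORE, EDGE2, ACCESS

At DIST1: longest match for 91.90.17.190 is 91.80.0.0/12 -> CORE
At CORE: longest match for 91.90.17.190 is 91.80.0.0/12 -> EDGE2
At EDGE2: longest match for 91.90.17.190 is 90.0.0.0/7 -> ACCESS
At ACCESS: longest match for 91.90.17.190 is 91.80.0.0/12 -> LAN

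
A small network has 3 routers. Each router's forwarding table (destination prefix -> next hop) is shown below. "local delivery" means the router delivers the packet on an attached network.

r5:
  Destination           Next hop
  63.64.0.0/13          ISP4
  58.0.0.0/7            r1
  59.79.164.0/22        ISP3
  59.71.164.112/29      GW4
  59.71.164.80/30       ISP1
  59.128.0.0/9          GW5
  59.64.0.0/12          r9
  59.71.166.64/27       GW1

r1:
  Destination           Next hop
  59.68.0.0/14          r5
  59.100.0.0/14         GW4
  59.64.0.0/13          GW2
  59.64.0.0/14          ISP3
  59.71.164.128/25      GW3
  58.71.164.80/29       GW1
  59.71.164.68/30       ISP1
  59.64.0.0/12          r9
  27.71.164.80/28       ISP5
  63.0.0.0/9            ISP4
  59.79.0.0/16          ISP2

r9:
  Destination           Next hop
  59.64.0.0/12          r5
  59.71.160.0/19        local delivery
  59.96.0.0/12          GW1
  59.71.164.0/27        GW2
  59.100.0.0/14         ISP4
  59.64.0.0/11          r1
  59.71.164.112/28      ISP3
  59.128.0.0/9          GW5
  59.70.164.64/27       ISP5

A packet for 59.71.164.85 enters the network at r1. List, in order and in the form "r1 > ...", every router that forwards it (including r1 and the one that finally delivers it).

At r1: longest match for 59.71.164.85 is 59.68.0.0/14 -> r5
At r5: longest match for 59.71.164.85 is 59.64.0.0/12 -> r9
At r9: longest match for 59.71.164.85 is 59.71.160.0/19 -> local delivery

r1 > r5 > r9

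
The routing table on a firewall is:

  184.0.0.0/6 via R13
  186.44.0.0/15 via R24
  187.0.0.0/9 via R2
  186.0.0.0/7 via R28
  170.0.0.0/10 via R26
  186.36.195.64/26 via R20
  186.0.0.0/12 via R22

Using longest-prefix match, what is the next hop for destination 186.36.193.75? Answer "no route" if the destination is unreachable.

Routes whose prefix contains 186.36.193.75:
  184.0.0.0/6 (184.0.0.0 - 187.255.255.255) -> R13
  186.0.0.0/7 (186.0.0.0 - 187.255.255.255) -> R28
More-specific entries that do NOT match:
  186.36.195.64/26 (186.36.195.64 - 186.36.195.127) does not contain 186.36.193.75
  186.44.0.0/15 (186.44.0.0 - 186.45.255.255) does not contain 186.36.193.75
  186.0.0.0/12 (186.0.0.0 - 186.15.255.255) does not contain 186.36.193.75
  170.0.0.0/10 (170.0.0.0 - 170.63.255.255) does not contain 186.36.193.75
  187.0.0.0/9 (187.0.0.0 - 187.127.255.255) does not contain 186.36.193.75
Longest matching prefix is /7 -> next hop R28.

R28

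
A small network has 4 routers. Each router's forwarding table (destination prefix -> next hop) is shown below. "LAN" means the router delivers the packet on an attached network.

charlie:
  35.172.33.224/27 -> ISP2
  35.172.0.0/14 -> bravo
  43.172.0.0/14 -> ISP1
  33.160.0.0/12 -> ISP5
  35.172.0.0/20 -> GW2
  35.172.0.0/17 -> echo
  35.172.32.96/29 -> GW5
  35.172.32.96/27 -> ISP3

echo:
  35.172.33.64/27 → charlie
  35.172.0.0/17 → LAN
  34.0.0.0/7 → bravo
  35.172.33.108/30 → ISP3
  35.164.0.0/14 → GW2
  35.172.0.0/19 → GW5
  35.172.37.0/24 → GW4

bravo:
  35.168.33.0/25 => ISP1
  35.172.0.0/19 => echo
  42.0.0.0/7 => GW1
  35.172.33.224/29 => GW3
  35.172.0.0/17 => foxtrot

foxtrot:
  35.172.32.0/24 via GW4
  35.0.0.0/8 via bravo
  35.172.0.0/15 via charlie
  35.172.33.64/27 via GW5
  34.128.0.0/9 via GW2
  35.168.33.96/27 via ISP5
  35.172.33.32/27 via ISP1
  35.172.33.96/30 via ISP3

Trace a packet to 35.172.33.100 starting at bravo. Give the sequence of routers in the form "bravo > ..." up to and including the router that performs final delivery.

At bravo: longest match for 35.172.33.100 is 35.172.0.0/17 -> foxtrot
At foxtrot: longest match for 35.172.33.100 is 35.172.0.0/15 -> charlie
At charlie: longest match for 35.172.33.100 is 35.172.0.0/17 -> echo
At echo: longest match for 35.172.33.100 is 35.172.0.0/17 -> LAN

bravo > foxtrot > charlie > echo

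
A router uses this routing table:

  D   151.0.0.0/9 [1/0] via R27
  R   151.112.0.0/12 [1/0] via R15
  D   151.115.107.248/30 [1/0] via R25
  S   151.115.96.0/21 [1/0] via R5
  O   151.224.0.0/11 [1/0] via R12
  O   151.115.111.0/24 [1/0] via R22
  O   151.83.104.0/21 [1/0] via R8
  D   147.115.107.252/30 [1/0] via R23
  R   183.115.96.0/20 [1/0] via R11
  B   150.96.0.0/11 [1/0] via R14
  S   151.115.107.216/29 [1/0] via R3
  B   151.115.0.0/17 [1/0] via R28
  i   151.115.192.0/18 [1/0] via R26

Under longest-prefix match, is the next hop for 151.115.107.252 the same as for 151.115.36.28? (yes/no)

yes

151.115.107.252: longest match 151.115.0.0/17 -> R28
151.115.36.28: longest match 151.115.0.0/17 -> R28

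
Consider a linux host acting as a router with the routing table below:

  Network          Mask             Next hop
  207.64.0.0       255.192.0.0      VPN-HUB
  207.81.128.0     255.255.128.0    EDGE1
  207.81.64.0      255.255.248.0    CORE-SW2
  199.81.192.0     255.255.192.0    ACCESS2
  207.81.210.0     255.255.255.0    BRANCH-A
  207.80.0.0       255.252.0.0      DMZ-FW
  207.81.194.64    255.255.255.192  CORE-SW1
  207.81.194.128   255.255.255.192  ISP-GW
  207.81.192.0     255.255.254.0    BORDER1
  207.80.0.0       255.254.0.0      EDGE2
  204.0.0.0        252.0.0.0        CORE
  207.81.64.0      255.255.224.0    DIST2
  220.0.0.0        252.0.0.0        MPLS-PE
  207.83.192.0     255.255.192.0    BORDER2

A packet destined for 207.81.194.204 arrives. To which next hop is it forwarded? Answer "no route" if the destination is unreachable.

Routes whose prefix contains 207.81.194.204:
  204.0.0.0/6 (204.0.0.0 - 207.255.255.255) -> CORE
  207.64.0.0/10 (207.64.0.0 - 207.127.255.255) -> VPN-HUB
  207.80.0.0/14 (207.80.0.0 - 207.83.255.255) -> DMZ-FW
  207.80.0.0/15 (207.80.0.0 - 207.81.255.255) -> EDGE2
  207.81.128.0/17 (207.81.128.0 - 207.81.255.255) -> EDGE1
More-specific entries that do NOT match:
  207.81.194.64/26 (207.81.194.64 - 207.81.194.127) does not contain 207.81.194.204
  207.81.194.128/26 (207.81.194.128 - 207.81.194.191) does not contain 207.81.194.204
  207.81.210.0/24 (207.81.210.0 - 207.81.210.255) does not contain 207.81.194.204
  207.81.192.0/23 (207.81.192.0 - 207.81.193.255) does not contain 207.81.194.204
  207.81.64.0/21 (207.81.64.0 - 207.81.71.255) does not contain 207.81.194.204
  207.81.64.0/19 (207.81.64.0 - 207.81.95.255) does not contain 207.81.194.204
  199.81.192.0/18 (199.81.192.0 - 199.81.255.255) does not contain 207.81.194.204
  207.83.192.0/18 (207.83.192.0 - 207.83.255.255) does not contain 207.81.194.204
Longest matching prefix is /17 -> next hop EDGE1.

EDGE1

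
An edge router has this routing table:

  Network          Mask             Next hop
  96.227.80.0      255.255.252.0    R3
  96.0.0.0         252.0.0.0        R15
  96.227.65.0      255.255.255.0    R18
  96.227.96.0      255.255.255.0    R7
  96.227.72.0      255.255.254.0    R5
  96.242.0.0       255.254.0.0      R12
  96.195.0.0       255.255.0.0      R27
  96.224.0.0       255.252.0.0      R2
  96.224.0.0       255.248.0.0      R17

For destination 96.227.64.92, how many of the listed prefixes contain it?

3

Prefixes containing 96.227.64.92:
  96.0.0.0/6 (96.0.0.0 - 99.255.255.255)
  96.224.0.0/13 (96.224.0.0 - 96.231.255.255)
  96.224.0.0/14 (96.224.0.0 - 96.227.255.255)
Total matching entries: 3.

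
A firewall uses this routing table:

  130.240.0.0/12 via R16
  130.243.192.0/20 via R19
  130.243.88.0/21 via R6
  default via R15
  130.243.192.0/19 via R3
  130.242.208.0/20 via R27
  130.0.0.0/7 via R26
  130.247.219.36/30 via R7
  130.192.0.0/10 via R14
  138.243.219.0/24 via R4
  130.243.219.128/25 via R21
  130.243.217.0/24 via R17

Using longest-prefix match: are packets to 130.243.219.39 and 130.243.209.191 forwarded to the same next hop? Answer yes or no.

yes

130.243.219.39: longest match 130.243.192.0/19 -> R3
130.243.209.191: longest match 130.243.192.0/19 -> R3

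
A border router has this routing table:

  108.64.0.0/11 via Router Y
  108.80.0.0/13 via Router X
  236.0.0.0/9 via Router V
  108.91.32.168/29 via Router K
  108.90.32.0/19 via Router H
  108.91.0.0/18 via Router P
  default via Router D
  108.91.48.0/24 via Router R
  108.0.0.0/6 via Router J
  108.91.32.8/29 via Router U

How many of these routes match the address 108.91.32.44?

4

Prefixes containing 108.91.32.44:
  0.0.0.0/0 (default, matches everything)
  108.0.0.0/6 (108.0.0.0 - 111.255.255.255)
  108.64.0.0/11 (108.64.0.0 - 108.95.255.255)
  108.91.0.0/18 (108.91.0.0 - 108.91.63.255)
Total matching entries: 4.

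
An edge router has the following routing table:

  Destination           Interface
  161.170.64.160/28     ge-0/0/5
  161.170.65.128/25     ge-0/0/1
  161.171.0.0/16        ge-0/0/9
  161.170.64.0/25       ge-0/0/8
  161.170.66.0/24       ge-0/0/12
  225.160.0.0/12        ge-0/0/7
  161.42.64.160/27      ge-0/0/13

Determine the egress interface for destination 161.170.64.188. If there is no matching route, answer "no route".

no route

No entry's prefix contains 161.170.64.188; there is no default route.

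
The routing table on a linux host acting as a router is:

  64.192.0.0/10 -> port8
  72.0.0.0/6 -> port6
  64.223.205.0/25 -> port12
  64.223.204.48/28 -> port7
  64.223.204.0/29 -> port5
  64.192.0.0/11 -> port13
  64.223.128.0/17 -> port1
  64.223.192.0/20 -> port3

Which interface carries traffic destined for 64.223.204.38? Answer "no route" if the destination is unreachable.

port3

Routes whose prefix contains 64.223.204.38:
  64.192.0.0/10 (64.192.0.0 - 64.255.255.255) -> port8
  64.192.0.0/11 (64.192.0.0 - 64.223.255.255) -> port13
  64.223.128.0/17 (64.223.128.0 - 64.223.255.255) -> port1
  64.223.192.0/20 (64.223.192.0 - 64.223.207.255) -> port3
More-specific entries that do NOT match:
  64.223.204.0/29 (64.223.204.0 - 64.223.204.7) does not contain 64.223.204.38
  64.223.204.48/28 (64.223.204.48 - 64.223.204.63) does not contain 64.223.204.38
  64.223.205.0/25 (64.223.205.0 - 64.223.205.127) does not contain 64.223.204.38
Longest matching prefix is /20 -> interface port3.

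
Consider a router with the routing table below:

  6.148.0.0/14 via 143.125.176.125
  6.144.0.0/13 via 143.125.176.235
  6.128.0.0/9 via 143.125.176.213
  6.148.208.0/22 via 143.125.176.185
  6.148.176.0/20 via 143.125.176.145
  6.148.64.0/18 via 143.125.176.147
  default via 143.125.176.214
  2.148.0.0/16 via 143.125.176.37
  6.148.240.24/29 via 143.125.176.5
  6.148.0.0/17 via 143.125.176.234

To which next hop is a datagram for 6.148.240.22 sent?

Routes whose prefix contains 6.148.240.22:
  0.0.0.0/0 (default, matches everything) -> 143.125.176.214
  6.128.0.0/9 (6.128.0.0 - 6.255.255.255) -> 143.125.176.213
  6.144.0.0/13 (6.144.0.0 - 6.151.255.255) -> 143.125.176.235
  6.148.0.0/14 (6.148.0.0 - 6.151.255.255) -> 143.125.176.125
More-specific entries that do NOT match:
  6.148.240.24/29 (6.148.240.24 - 6.148.240.31) does not contain 6.148.240.22
  6.148.208.0/22 (6.148.208.0 - 6.148.211.255) does not contain 6.148.240.22
  6.148.176.0/20 (6.148.176.0 - 6.148.191.255) does not contain 6.148.240.22
  6.148.64.0/18 (6.148.64.0 - 6.148.127.255) does not contain 6.148.240.22
  6.148.0.0/17 (6.148.0.0 - 6.148.127.255) does not contain 6.148.240.22
  2.148.0.0/16 (2.148.0.0 - 2.148.255.255) does not contain 6.148.240.22
Longest matching prefix is /14 -> next hop 143.125.176.125.

143.125.176.125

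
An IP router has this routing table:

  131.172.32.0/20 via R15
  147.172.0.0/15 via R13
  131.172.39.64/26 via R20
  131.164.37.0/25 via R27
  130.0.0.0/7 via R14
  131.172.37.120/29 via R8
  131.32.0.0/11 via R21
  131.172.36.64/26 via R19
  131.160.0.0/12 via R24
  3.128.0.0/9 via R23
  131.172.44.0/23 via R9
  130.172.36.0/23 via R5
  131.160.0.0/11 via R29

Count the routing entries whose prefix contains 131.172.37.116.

4

Prefixes containing 131.172.37.116:
  130.0.0.0/7 (130.0.0.0 - 131.255.255.255)
  131.160.0.0/11 (131.160.0.0 - 131.191.255.255)
  131.160.0.0/12 (131.160.0.0 - 131.175.255.255)
  131.172.32.0/20 (131.172.32.0 - 131.172.47.255)
Total matching entries: 4.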